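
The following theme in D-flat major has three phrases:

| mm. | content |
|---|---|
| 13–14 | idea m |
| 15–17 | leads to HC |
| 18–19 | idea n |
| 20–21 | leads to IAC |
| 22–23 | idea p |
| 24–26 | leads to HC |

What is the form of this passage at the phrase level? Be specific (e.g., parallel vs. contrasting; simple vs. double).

The final phrase closes with a half cadence, which is not stronger than the preceding imperfect authentic cadence; the 3 phrases lack an overall antecedent–consequent design and so form a phrase group.

phrase group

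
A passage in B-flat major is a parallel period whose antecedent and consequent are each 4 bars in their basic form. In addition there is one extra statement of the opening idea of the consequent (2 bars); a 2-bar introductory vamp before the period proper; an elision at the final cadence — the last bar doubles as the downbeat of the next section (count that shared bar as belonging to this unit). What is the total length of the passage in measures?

Basic parallel period: 4 + 4 = 8 bars.
8 (basic form) + 2 (extra statement) + 2 (introduction) = 12.
The elision shares a bar with the next section but does not change this unit's count.

12 measures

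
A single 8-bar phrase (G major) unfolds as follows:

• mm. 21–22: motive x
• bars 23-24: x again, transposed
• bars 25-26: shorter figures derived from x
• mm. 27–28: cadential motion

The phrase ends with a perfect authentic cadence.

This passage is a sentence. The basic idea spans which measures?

measures 21–22

The presentation of a sentence is the basic idea (measures 21–22) plus its repetition (mm. 23-24); the basic idea is therefore mm. 21-22.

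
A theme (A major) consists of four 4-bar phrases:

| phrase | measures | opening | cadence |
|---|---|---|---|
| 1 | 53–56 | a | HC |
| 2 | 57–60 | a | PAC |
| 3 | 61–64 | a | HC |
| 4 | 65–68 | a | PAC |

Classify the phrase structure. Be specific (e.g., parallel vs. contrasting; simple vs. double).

repeated period

The cadence pattern HC–PAC–HC–PAC is weak–strong twice, and phrases 3–4 restate phrases 1–2: a period heard twice, not a double period (which would end weakly at phrase 2).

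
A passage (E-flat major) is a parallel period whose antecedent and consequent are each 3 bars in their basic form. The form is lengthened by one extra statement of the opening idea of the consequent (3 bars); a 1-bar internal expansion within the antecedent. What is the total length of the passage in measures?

Basic parallel period: 3 + 3 = 6 bars.
6 (basic form) + 3 (extra statement) + 1 (internal expansion) = 10.

10 measures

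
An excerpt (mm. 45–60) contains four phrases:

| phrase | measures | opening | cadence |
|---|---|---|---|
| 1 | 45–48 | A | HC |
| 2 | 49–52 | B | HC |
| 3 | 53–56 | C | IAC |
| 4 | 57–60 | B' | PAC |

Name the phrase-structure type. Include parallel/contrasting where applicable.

contrasting double period

Four phrases in two halves: the first half (bars 45–52) ends with a half cadence, the second (mm. 53–60) with a perfect authentic cadence — a large antecedent–consequent pair, i.e. a double period.
Phrase 3 begins with different material from phrase 1, making it contrasting.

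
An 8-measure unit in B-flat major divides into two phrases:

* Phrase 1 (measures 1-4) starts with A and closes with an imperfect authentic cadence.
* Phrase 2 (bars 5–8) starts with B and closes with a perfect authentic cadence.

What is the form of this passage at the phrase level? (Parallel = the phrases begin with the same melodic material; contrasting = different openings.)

Phrase 1 ends with an imperfect authentic cadence (weaker) and phrase 2 with a perfect authentic cadence (stronger): antecedent + consequent = a period.
The two phrases open with different material (A / B), so the period is contrasting.

contrasting period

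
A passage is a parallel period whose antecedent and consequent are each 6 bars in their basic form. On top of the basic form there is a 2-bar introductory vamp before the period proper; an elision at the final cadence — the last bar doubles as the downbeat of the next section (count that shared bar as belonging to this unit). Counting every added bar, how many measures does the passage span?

Basic parallel period: 6 + 6 = 12 bars.
12 (basic form) + 2 (introduction) = 14.
The elision shares a bar with the next section but does not change this unit's count.

14 measures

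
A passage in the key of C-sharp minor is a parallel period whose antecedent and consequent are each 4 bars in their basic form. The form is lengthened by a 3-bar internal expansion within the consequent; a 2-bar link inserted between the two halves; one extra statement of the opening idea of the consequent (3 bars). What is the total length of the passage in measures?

Basic parallel period: 4 + 4 = 8 bars.
8 (basic form) + 3 (internal expansion) + 2 (link) + 3 (extra statement) = 16.

16 measures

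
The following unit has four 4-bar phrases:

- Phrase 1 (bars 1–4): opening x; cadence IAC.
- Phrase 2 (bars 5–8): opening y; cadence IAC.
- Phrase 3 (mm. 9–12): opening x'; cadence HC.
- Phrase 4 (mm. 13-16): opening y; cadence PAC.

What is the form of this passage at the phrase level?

Four phrases in two halves: the first half (bars 1–8) ends with an imperfect authentic cadence, the second (mm. 9–16) with a perfect authentic cadence — a large antecedent–consequent pair, i.e. a double period.
Phrase 3 begins with the same material as phrase 1, making it parallel.

parallel double period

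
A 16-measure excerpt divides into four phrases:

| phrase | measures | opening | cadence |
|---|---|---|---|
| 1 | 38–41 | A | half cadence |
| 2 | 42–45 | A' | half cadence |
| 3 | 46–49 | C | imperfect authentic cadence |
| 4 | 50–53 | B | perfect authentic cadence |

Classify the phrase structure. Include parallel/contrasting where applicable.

contrasting double period

Four phrases in two halves: the first half (measures 38–45) ends with a half cadence, the second (mm. 46-53) with a perfect authentic cadence — a large antecedent–consequent pair, i.e. a double period.
Phrase 3 begins with different material from phrase 1, making it contrasting.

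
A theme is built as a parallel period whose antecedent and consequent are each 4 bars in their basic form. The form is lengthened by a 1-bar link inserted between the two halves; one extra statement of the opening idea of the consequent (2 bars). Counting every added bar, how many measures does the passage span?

Basic parallel period: 4 + 4 = 8 bars.
8 (basic form) + 1 (link) + 2 (extra statement) = 11.

11 measures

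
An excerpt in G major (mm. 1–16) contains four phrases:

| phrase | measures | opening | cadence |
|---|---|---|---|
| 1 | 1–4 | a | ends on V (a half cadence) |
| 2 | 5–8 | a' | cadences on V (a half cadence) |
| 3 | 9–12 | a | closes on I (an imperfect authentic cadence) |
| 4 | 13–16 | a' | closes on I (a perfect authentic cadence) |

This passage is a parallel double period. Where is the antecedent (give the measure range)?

measures 1–8

In a double period the four phrases pair into a large antecedent (phrases 1–2, ending half cadence) and a large consequent (phrases 3–4, ending perfect authentic cadence). The antecedent spans mm. 1–8.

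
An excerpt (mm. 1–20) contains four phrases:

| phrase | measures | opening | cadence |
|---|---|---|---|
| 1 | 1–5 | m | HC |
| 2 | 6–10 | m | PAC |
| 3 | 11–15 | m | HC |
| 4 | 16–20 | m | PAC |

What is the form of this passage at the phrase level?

The cadence pattern HC–PAC–HC–PAC is weak–strong twice, and phrases 3–4 restate phrases 1–2: a period heard twice, not a double period (which would end weakly at phrase 2).

repeated period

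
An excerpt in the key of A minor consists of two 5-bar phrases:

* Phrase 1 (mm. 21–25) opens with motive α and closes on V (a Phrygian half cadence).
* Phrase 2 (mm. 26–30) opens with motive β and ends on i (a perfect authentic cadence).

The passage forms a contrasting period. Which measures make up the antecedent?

The antecedent is the phrase ending with the weaker cadence (Phrygian half cadence, phrase 1) and the consequent the one ending more conclusively (perfect authentic cadence, phrase 2); the antecedent is mm. 21–25.

measures 21–25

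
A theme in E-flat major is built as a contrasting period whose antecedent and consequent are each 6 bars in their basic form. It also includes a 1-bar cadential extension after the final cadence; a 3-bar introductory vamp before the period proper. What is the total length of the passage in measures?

16 measures

Basic contrasting period: 6 + 6 = 12 bars.
12 (basic form) + 1 (cadential extension) + 3 (introduction) = 16.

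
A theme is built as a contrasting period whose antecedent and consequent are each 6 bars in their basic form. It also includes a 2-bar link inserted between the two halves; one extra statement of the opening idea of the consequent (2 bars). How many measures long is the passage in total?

16 measures

Basic contrasting period: 6 + 6 = 12 bars.
12 (basic form) + 2 (link) + 2 (extra statement) = 16.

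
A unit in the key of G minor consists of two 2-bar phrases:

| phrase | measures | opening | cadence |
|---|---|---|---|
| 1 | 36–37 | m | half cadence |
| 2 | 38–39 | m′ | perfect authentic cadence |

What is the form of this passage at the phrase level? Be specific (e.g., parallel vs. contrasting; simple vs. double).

Phrase 1 ends with a half cadence (weaker) and phrase 2 with a perfect authentic cadence (stronger): antecedent + consequent = a period.
The two phrases open with the same material (m / m′), so the period is parallel.

parallel period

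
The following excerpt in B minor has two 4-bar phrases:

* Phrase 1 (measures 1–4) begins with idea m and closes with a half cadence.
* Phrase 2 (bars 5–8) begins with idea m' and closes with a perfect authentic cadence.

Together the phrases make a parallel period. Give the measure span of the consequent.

The phrase ending with the weaker cadence (half cadence) is the antecedent; the one ending more conclusively (perfect authentic cadence) is the consequent. The consequent is measures 5–8.

measures 5–8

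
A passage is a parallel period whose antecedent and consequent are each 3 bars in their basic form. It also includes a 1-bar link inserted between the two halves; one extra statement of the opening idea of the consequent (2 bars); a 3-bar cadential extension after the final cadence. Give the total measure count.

12 measures

Basic parallel period: 3 + 3 = 6 bars.
6 (basic form) + 1 (link) + 2 (extra statement) + 3 (cadential extension) = 12.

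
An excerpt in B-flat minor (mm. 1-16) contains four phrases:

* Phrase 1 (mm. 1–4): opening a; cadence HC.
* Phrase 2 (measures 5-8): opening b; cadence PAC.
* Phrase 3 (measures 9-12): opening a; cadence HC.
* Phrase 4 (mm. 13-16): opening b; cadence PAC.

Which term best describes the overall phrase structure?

The cadence pattern HC–PAC–HC–PAC is weak–strong twice, and phrases 3–4 restate phrases 1–2: a period heard twice, not a double period (which would end weakly at phrase 2).

repeated period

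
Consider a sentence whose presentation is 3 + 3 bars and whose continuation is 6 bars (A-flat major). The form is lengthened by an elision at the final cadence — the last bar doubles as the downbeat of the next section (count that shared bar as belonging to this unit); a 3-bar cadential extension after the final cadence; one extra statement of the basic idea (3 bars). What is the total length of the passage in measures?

Basic sentence: 3 + 3 + 6 = 12 bars.
12 (basic form) + 3 (cadential extension) + 3 (extra statement) = 18.
The elision shares a bar with the next section but does not change this unit's count.

18 measures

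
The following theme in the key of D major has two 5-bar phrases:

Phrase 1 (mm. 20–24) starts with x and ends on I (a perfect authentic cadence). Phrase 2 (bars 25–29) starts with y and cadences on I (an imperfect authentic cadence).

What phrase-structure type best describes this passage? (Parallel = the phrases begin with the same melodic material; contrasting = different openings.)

The second phrase closes with an imperfect authentic cadence, which is not stronger than the first phrase's perfect authentic cadence; without a weak→strong cadential pair there is no antecedent–consequent relationship, so this is a phrase group rather than a period.

phrase group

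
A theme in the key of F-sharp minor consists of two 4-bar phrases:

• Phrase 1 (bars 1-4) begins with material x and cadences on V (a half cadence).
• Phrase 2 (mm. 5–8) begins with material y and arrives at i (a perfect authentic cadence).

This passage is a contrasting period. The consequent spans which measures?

measures 5–8

The antecedent is the phrase ending with the weaker cadence (half cadence, phrase 1) and the consequent the one ending more conclusively (perfect authentic cadence, phrase 2); the consequent is mm. 5-8.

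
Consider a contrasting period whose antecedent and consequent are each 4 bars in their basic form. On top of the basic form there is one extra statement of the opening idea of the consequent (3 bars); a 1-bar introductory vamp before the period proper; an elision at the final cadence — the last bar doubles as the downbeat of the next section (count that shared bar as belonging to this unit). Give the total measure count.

12 measures

Basic contrasting period: 4 + 4 = 8 bars.
8 (basic form) + 3 (extra statement) + 1 (introduction) = 12.
The elision shares a bar with the next section but does not change this unit's count.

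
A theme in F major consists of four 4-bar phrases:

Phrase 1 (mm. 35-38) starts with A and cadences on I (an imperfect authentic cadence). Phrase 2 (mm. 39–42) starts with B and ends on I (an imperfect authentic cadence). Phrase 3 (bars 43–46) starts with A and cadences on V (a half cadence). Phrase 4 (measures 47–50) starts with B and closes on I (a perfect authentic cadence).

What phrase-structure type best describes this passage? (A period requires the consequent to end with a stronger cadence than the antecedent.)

Four phrases in two halves: the first half (bars 35–42) ends with an imperfect authentic cadence, the second (bars 43–50) with a perfect authentic cadence — a large antecedent–consequent pair, i.e. a double period.
Phrase 3 begins with the same material as phrase 1, making it parallel.

parallel double period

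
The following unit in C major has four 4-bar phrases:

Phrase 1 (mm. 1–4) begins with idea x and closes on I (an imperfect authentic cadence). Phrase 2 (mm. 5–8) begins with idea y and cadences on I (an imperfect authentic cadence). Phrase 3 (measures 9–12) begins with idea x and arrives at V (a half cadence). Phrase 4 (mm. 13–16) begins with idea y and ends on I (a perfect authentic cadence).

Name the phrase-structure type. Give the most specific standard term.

parallel double period

Four phrases in two halves: the first half (bars 1–8) ends with an imperfect authentic cadence, the second (bars 9-16) with a perfect authentic cadence — a large antecedent–consequent pair, i.e. a double period.
Phrase 3 begins with the same material as phrase 1, making it parallel.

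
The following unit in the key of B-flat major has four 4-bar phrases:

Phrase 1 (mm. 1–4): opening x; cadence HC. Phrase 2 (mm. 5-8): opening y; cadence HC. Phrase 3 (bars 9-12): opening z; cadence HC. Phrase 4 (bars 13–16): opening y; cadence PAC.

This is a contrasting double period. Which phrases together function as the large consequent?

In a double period the first pair of phrases (ending half cadence) is the large antecedent and the second pair (ending perfect authentic cadence) is the large consequent; the consequent is phrases 3 and 4.

phrases 3 and 4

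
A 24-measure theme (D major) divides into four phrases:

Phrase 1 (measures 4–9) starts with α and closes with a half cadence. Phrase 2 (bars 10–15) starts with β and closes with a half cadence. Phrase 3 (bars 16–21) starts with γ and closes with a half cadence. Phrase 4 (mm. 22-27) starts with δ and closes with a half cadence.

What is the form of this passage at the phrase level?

Phrase 4 ends with a half cadence, no stronger than phrase 2's half cadence, so the four phrases do not form a double period; nor do phrases 3–4 duplicate 1–2, so it is not a repeated period. With no phrase reaching a conclusive cadence, the passage is a phrase group.

phrase group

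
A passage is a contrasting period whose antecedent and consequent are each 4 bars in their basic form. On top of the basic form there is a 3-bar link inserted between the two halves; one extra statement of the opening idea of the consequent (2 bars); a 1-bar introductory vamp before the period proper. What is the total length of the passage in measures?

Basic contrasting period: 4 + 4 = 8 bars.
8 (basic form) + 3 (link) + 2 (extra statement) + 1 (introduction) = 14.

14 measures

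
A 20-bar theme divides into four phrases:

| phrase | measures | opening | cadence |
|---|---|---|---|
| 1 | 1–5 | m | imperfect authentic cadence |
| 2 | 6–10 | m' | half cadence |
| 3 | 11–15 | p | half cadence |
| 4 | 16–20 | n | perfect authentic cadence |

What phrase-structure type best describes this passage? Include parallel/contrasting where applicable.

contrasting double period

Four phrases in two halves: the first half (mm. 1–10) ends with a half cadence, the second (measures 11–20) with a perfect authentic cadence — a large antecedent–consequent pair, i.e. a double period.
Phrase 3 begins with different material from phrase 1, making it contrasting.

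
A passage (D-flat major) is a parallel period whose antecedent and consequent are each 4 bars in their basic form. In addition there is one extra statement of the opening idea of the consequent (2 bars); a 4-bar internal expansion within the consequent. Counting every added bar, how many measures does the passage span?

14 measures

Basic parallel period: 4 + 4 = 8 bars.
8 (basic form) + 2 (extra statement) + 4 (internal expansion) = 14.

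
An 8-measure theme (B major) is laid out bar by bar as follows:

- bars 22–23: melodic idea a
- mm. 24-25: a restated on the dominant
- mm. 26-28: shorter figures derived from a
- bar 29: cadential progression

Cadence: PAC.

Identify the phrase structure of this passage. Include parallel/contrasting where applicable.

Basic idea (bars 22–23) + its repetition (measures 24–25) form the presentation; fragmentation and cadence (mm. 26-29) form the continuation — the 8-bar whole is a sentence.

sentence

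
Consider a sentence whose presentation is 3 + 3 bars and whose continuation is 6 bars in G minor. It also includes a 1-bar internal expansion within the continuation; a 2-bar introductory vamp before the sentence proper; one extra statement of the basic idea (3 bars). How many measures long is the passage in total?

Basic sentence: 3 + 3 + 6 = 12 bars.
12 (basic form) + 1 (internal expansion) + 2 (introduction) + 3 (extra statement) = 18.

18 measures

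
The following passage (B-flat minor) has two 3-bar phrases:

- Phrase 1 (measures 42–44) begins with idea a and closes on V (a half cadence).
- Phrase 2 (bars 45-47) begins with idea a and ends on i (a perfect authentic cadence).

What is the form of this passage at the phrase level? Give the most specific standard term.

Phrase 1 ends with a half cadence (weaker) and phrase 2 with a perfect authentic cadence (stronger): antecedent + consequent = a period.
The two phrases open with the same material (a / a), so the period is parallel.

parallel period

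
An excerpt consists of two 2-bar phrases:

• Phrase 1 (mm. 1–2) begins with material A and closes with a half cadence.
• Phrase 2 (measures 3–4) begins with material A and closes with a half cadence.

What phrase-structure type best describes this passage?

repeated phrase

Both phrases have the same opening (A) and the same cadence (half cadence): the second is a restatement, not a consequent, so this is a repeated phrase rather than a period.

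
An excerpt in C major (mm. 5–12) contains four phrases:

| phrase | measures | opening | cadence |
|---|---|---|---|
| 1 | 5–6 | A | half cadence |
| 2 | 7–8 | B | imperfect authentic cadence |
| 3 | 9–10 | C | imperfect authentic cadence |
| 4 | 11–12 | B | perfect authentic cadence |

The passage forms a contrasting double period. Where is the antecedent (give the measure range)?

measures 5–8

In a double period the four phrases pair into a large antecedent (phrases 1–2, ending imperfect authentic cadence) and a large consequent (phrases 3–4, ending perfect authentic cadence). The antecedent spans bars 5–8.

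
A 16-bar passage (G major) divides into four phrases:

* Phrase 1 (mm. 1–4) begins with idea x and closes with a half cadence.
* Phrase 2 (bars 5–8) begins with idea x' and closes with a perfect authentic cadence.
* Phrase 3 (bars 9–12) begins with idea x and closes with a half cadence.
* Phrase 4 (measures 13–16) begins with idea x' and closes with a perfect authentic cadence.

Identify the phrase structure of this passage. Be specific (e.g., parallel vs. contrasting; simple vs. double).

The cadence pattern HC–PAC–HC–PAC is weak–strong twice, and phrases 3–4 restate phrases 1–2: a period heard twice, not a double period (which would end weakly at phrase 2).

repeated period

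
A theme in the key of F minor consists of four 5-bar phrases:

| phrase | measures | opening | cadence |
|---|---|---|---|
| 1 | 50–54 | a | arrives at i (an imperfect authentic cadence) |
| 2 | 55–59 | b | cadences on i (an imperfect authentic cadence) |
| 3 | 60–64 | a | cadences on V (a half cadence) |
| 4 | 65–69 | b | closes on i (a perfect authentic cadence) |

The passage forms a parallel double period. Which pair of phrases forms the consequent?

In a double period the first pair of phrases (ending imperfect authentic cadence) is the large antecedent and the second pair (ending perfect authentic cadence) is the large consequent; the consequent is phrases 3 and 4.

phrases 3 and 4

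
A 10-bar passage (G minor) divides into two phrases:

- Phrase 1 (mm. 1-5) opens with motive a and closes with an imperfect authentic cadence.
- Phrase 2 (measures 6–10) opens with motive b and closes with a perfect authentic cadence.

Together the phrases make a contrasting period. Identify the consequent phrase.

The phrase ending with the weaker cadence (imperfect authentic cadence) is the antecedent; the one ending more conclusively (perfect authentic cadence) is the consequent. The consequent is phrase 2.

phrase 2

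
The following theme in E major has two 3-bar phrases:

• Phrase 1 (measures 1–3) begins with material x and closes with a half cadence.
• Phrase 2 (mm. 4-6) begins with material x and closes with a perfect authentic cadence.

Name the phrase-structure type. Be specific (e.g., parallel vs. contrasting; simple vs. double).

parallel period

Phrase 1 ends with a half cadence (weaker) and phrase 2 with a perfect authentic cadence (stronger): antecedent + consequent = a period.
The two phrases open with the same material (x / x), so the period is parallel.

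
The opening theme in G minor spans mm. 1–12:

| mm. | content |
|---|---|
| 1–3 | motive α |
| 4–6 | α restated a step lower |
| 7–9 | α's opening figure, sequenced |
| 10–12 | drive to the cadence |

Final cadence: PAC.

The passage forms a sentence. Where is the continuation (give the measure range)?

After the presentation (mm. 1–6), the continuation covers the fragmentation through the cadence: mm. 7-12.

measures 7–12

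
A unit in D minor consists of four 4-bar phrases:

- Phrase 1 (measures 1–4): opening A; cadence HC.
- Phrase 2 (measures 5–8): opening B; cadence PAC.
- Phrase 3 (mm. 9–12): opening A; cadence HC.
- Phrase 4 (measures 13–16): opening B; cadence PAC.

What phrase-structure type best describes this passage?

repeated period

The cadence pattern HC–PAC–HC–PAC is weak–strong twice, and phrases 3–4 restate phrases 1–2: a period heard twice, not a double period (which would end weakly at phrase 2).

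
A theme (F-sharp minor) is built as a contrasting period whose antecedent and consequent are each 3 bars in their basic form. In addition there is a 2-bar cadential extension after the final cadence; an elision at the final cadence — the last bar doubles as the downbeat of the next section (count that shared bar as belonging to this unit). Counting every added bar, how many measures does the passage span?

8 measures

Basic contrasting period: 3 + 3 = 6 bars.
6 (basic form) + 2 (cadential extension) = 8.
The elision shares a bar with the next section but does not change this unit's count.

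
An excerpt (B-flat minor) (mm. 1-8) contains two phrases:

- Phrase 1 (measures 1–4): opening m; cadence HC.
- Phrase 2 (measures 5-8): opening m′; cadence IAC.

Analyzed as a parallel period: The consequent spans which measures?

measures 5–8

The antecedent is the phrase ending with the weaker cadence (half cadence, phrase 1) and the consequent the one ending more conclusively (imperfect authentic cadence, phrase 2); the consequent is mm. 5–8.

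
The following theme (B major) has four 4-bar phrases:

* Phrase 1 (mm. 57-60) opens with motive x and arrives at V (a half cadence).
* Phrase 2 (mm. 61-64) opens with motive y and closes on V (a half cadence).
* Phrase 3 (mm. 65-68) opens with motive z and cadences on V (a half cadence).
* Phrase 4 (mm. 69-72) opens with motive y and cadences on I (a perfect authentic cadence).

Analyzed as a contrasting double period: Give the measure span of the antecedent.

In a double period the four phrases pair into a large antecedent (phrases 1–2, ending half cadence) and a large consequent (phrases 3–4, ending perfect authentic cadence). The antecedent spans mm. 57–64.

measures 57–64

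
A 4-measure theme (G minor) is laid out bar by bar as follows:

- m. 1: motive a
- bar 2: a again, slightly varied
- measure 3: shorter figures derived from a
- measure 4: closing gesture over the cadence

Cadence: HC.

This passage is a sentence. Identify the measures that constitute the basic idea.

The presentation of a sentence is the basic idea (bar 1) plus its repetition (measure 2); the basic idea is therefore m. 1.

measures 1–1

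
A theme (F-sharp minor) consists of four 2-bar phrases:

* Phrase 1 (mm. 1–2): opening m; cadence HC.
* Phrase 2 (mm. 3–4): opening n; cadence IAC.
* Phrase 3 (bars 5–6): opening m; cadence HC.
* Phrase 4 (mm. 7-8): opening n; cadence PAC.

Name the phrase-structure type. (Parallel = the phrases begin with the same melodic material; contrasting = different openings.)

Four phrases in two halves: the first half (mm. 1-4) ends with an imperfect authentic cadence, the second (mm. 5–8) with a perfect authentic cadence — a large antecedent–consequent pair, i.e. a double period.
Phrase 3 begins with the same material as phrase 1, making it parallel.

parallel double period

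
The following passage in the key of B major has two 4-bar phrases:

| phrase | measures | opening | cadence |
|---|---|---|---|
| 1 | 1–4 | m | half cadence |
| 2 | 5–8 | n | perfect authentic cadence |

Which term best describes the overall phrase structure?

contrasting period

Phrase 1 ends with a half cadence (weaker) and phrase 2 with a perfect authentic cadence (stronger): antecedent + consequent = a period.
The two phrases open with different material (m / n), so the period is contrasting.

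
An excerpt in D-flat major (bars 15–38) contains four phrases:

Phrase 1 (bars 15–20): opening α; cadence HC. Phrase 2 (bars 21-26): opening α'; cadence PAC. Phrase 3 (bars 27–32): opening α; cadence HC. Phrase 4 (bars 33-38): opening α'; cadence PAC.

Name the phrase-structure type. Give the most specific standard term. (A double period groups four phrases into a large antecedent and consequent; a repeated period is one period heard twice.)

repeated period

The cadence pattern HC–PAC–HC–PAC is weak–strong twice, and phrases 3–4 restate phrases 1–2: a period heard twice, not a double period (which would end weakly at phrase 2).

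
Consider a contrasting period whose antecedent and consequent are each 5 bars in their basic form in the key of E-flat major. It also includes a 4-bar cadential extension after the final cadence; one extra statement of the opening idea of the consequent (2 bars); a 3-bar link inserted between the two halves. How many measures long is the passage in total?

Basic contrasting period: 5 + 5 = 10 bars.
10 (basic form) + 4 (cadential extension) + 2 (extra statement) + 3 (link) = 19.

19 measures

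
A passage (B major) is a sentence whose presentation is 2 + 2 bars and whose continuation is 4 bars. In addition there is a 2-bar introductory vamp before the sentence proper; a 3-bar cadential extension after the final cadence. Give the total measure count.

Basic sentence: 2 + 2 + 4 = 8 bars.
8 (basic form) + 2 (introduction) + 3 (cadential extension) = 13.

13 measures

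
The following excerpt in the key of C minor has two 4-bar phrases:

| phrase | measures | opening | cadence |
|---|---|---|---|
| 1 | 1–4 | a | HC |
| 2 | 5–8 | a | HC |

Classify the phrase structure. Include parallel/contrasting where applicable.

Both phrases have the same opening (a) and the same cadence (half cadence): the second is a restatement, not a consequent, so this is a repeated phrase rather than a period.

repeated phrase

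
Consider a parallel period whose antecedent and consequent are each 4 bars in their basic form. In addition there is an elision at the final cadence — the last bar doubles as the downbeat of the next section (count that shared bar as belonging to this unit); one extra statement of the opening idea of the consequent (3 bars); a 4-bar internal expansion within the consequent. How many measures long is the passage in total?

Basic parallel period: 4 + 4 = 8 bars.
8 (basic form) + 3 (extra statement) + 4 (internal expansion) = 15.
The elision shares a bar with the next section but does not change this unit's count.

15 measures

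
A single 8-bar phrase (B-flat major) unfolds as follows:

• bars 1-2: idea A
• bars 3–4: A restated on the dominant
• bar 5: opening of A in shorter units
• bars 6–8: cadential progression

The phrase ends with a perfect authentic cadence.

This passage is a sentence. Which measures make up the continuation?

After the presentation (mm. 1–4), the continuation covers the fragmentation through the cadence: measures 5-8.

measures 5–8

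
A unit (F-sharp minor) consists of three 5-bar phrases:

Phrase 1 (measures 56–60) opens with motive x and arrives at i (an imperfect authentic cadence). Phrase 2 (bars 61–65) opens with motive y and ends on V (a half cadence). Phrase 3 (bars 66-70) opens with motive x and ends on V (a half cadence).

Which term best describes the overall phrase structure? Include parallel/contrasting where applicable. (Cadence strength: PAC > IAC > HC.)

phrase group

The final phrase closes with a half cadence, which is not stronger than the preceding half cadence; the 3 phrases lack an overall antecedent–consequent design and so form a phrase group.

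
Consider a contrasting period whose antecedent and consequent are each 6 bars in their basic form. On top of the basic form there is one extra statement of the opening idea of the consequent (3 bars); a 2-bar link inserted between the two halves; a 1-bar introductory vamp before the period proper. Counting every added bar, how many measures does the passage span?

Basic contrasting period: 6 + 6 = 12 bars.
12 (basic form) + 3 (extra statement) + 2 (link) + 1 (introduction) = 18.

18 measures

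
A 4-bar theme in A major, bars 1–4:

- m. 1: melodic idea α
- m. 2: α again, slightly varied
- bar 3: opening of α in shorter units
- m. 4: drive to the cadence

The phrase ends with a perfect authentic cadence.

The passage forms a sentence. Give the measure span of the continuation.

measures 3–4

After the presentation (mm. 1-2), the continuation covers the fragmentation through the cadence: bars 3–4.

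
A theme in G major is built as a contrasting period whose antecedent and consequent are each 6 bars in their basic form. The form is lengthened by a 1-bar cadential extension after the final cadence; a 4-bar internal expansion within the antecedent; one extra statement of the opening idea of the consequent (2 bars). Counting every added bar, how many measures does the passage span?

19 measures

Basic contrasting period: 6 + 6 = 12 bars.
12 (basic form) + 1 (cadential extension) + 4 (internal expansion) + 2 (extra statement) = 19.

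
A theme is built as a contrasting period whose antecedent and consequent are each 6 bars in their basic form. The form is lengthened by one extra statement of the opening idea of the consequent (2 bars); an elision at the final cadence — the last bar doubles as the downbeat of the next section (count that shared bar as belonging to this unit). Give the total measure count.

Basic contrasting period: 6 + 6 = 12 bars.
12 (basic form) + 2 (extra statement) = 14.
The elision shares a bar with the next section but does not change this unit's count.

14 measures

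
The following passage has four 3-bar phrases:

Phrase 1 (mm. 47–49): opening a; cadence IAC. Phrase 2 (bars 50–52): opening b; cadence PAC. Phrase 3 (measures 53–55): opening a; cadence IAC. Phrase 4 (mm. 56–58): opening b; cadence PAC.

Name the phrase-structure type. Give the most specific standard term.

repeated period

The cadence pattern IAC–PAC–IAC–PAC is weak–strong twice, and phrases 3–4 restate phrases 1–2: a period heard twice, not a double period (which would end weakly at phrase 2).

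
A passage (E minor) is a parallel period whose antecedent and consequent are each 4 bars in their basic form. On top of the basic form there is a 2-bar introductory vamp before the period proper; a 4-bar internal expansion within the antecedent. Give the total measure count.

14 measures

Basic parallel period: 4 + 4 = 8 bars.
8 (basic form) + 2 (introduction) + 4 (internal expansion) = 14.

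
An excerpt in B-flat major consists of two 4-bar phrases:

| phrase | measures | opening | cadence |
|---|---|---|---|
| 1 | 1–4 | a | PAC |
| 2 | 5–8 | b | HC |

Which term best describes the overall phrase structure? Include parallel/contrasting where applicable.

The second phrase closes with a half cadence, which is not stronger than the first phrase's perfect authentic cadence; without a weak→strong cadential pair there is no antecedent–consequent relationship, so this is a phrase group rather than a period.

phrase group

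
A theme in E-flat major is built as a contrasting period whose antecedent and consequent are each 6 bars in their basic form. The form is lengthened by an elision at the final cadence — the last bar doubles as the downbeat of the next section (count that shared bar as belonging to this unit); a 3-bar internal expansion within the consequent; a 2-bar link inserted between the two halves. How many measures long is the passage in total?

Basic contrasting period: 6 + 6 = 12 bars.
12 (basic form) + 3 (internal expansion) + 2 (link) = 17.
The elision shares a bar with the next section but does not change this unit's count.

17 measures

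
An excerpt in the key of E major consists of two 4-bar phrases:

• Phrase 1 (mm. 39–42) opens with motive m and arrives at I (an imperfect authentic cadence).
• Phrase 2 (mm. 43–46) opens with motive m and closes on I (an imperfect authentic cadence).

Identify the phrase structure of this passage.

repeated phrase

Both phrases have the same opening (m) and the same cadence (imperfect authentic cadence): the second is a restatement, not a consequent, so this is a repeated phrase rather than a period.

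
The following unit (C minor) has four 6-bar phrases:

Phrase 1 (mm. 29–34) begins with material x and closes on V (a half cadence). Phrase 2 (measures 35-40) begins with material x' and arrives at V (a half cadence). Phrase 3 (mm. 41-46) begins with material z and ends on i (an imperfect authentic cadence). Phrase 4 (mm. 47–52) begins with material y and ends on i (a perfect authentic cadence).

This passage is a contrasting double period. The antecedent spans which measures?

In a double period the four phrases pair into a large antecedent (phrases 1–2, ending half cadence) and a large consequent (phrases 3–4, ending perfect authentic cadence). The antecedent spans mm. 29–40.

measures 29–40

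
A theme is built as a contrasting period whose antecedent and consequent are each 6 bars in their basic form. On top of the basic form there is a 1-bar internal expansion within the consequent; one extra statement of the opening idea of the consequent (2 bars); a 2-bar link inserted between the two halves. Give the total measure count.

Basic contrasting period: 6 + 6 = 12 bars.
12 (basic form) + 1 (internal expansion) + 2 (extra statement) + 2 (link) = 17.

17 measures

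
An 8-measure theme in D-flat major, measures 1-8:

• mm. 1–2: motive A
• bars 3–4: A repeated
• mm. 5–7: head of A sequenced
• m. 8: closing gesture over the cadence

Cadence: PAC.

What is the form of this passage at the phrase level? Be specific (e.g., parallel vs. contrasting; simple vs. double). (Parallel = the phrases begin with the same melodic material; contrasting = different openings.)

sentence

Basic idea (bars 1-2) + its repetition (bars 3-4) form the presentation; fragmentation and cadence (mm. 5–8) form the continuation — the 8-bar whole is a sentence.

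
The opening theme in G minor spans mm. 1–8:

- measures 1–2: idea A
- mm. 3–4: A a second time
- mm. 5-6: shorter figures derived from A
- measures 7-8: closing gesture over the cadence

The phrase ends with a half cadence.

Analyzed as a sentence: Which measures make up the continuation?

measures 5–8

After the presentation (mm. 1–4), the continuation covers the fragmentation through the cadence: measures 5–8.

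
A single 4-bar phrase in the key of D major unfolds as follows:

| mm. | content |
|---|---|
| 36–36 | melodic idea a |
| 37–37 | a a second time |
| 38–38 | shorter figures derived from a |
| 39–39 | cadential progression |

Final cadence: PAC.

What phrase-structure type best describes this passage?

Basic idea (bar 36) + its repetition (m. 37) form the presentation; fragmentation and cadence (mm. 38–39) form the continuation — the 4-bar whole is a sentence.

sentence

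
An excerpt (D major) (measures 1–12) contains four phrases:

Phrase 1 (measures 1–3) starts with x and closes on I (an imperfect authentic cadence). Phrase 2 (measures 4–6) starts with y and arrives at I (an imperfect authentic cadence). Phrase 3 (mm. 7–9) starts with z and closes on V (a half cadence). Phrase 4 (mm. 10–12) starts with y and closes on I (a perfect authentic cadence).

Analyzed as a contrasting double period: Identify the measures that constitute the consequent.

measures 7–12

In a double period the four phrases pair into a large antecedent (phrases 1–2, ending imperfect authentic cadence) and a large consequent (phrases 3–4, ending perfect authentic cadence). The consequent spans bars 7–12.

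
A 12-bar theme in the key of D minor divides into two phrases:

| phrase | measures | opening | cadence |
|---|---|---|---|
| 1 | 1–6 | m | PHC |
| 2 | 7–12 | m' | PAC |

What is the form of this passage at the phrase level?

parallel period

Phrase 1 ends with a Phrygian half cadence (weaker) and phrase 2 with a perfect authentic cadence (stronger): antecedent + consequent = a period.
The two phrases open with the same material (m / m'), so the period is parallel.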